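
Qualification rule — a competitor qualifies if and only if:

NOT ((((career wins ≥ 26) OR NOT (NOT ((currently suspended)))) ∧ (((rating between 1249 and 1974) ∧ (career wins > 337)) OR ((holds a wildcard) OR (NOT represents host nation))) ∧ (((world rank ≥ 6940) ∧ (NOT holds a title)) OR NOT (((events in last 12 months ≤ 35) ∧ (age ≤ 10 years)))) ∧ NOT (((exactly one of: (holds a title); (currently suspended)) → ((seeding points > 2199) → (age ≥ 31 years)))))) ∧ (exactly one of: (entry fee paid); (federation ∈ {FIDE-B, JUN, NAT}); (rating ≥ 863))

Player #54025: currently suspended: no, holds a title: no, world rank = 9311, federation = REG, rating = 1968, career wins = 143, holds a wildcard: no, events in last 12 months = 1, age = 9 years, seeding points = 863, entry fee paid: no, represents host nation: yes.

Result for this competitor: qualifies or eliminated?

Qualifies

Atomic conditions:
  career wins ≥ 26: 143 ≥ 26 is true
  currently suspended: no → false
  rating between 1249 and 1974: 1968 in [1249, 1974] is true
  career wins > 337: 143 > 337 is false
  holds a wildcard: no → false
  NOT represents host nation: yes → false
  world rank ≥ 6940: 9311 ≥ 6940 is true
  NOT holds a title: no → true
  events in last 12 months ≤ 35: 1 ≤ 35 is true
  age ≤ 10 years: 9 ≤ 10 is true
  holds a title: no → false
  seeding points > 2199: 863 > 2199 is false
  age ≥ 31 years: 9 ≥ 31 is false
  entry fee paid: no → false
  federation ∈ {FIDE-B, JUN, NAT}: REG is not in the set → false
  rating ≥ 863: 1968 ≥ 863 is true
Combine:
[1.1.1.2.1] NOT false = true
[1.1.1.2] NOT true = false
[1.1.1] true OR false = true
[1.1.2.1] true AND false = false
[1.1.2.2] false OR false = false
[1.1.2] false OR false = false
[1.1.3.1] true AND true = true
[1.1.3.2.1] true AND true = true
[1.1.3.2] NOT true = false
[1.1.3] true OR false = true
[1.1.4.1.1] exactly-one(false, false) = false
[1.1.4.1.2] false → false (antecedent false ⇒ implication holds) = true
[1.1.4.1] false → true (antecedent false ⇒ implication holds) = true
[1.1.4] NOT true = false
[1.1] true AND false AND true AND false = false
[1] NOT false = true
[2] exactly-one(false, false, true) = true
[root] true AND true = true
Overall: true → qualifies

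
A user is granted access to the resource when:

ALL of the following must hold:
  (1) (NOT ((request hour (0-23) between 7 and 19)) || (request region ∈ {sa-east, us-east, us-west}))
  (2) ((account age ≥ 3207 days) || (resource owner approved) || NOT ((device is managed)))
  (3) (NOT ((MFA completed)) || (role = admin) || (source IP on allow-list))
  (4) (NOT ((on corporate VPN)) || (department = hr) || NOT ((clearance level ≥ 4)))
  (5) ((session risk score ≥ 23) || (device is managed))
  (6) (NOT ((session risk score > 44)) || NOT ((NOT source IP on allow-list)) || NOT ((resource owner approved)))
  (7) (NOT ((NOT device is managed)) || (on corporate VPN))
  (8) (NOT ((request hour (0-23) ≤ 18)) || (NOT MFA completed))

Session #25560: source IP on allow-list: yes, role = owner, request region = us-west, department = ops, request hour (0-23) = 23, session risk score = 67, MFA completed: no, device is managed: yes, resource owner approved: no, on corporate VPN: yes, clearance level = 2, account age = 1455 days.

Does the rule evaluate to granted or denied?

Denied

Atomic conditions:
  request hour (0-23) between 7 and 19: 23 in [7, 19] is false
  request region ∈ {sa-east, us-east, us-west}: us-west is in the set → true
  account age ≥ 3207 days: 1455 ≥ 3207 is false
  resource owner approved: no → false
  device is managed: yes → true
  MFA completed: no → false
  role = admin: owner == admin is false
  source IP on allow-list: yes → true
  on corporate VPN: yes → true
  department = hr: ops == hr is false
  clearance level ≥ 4: 2 ≥ 4 is false
  session risk score ≥ 23: 67 ≥ 23 is true
  session risk score > 44: 67 > 44 is true
  NOT source IP on allow-list: yes → false
  NOT device is managed: yes → false
  request hour (0-23) ≤ 18: 23 ≤ 18 is false
  NOT MFA completed: no → true
Combine:
[1.1] NOT false = true
[1] true OR true = true
[2.3] NOT true = false
[2] false OR false OR false = false
[3.1] NOT false = true
[3] true OR false OR true = true
[4.1] NOT true = false
[4.3] NOT false = true
[4] false OR false OR true = true
[5] true OR true = true
[6.1] NOT true = false
[6.2] NOT false = true
[6.3] NOT false = true
[6] false OR true OR true = true
[7.1] NOT false = true
[7] true OR true = true
[8.1] NOT false = true
[8] true OR true = true
[root] true AND false AND true AND true AND true AND true AND true AND true = false
Overall: false → denied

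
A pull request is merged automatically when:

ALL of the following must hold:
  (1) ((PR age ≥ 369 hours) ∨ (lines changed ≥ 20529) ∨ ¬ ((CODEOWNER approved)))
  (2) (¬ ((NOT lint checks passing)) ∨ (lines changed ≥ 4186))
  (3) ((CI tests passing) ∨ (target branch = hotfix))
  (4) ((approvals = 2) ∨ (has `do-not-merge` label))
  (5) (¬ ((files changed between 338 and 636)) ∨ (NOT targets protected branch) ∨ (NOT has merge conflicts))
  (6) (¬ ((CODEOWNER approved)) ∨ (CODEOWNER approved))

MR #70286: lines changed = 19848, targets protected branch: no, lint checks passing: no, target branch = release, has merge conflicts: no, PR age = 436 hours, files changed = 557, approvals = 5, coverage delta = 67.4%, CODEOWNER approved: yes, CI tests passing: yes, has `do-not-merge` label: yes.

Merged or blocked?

Atomic conditions:
  PR age ≥ 369 hours: 436 ≥ 369 is true
  lines changed ≥ 20529: 19848 ≥ 20529 is false
  CODEOWNER approved: yes → true
  NOT lint checks passing: no → true
  lines changed ≥ 4186: 19848 ≥ 4186 is true
  CI tests passing: yes → true
  target branch = hotfix: release == hotfix is false
  approvals = 2: 5 == 2 is false
  has `do-not-merge` label: yes → true
  files changed between 338 and 636: 557 in [338, 636] is true
  NOT targets protected branch: no → true
  NOT has merge conflicts: no → true
Combine:
[1.3] NOT true = false
[1] true OR false OR false = true
[2.1] NOT true = false
[2] false OR true = true
[3] true OR false = true
[4] false OR true = true
[5.1] NOT true = false
[5] false OR true OR true = true
[6.1] NOT true = false
[6] false OR true = true
[root] true AND true AND true AND true AND true AND true = true
Overall: true → merged

Merged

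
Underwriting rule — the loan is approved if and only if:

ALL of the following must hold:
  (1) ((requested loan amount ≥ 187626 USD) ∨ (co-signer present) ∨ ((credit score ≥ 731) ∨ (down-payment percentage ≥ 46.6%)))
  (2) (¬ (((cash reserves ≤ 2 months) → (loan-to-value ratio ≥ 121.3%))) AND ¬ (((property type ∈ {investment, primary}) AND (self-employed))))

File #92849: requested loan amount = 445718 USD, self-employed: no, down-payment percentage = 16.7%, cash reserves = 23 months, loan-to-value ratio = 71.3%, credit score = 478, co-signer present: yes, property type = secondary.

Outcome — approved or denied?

Denied

Atomic conditions:
  requested loan amount ≥ 187626 USD: 445718 ≥ 187626 is true
  co-signer present: yes → true
  credit score ≥ 731: 478 ≥ 731 is false
  down-payment percentage ≥ 46.6%: 16.7 ≥ 46.6 is false
  cash reserves ≤ 2 months: 23 ≤ 2 is false
  loan-to-value ratio ≥ 121.3%: 71.3 ≥ 121.3 is false
  property type ∈ {investment, primary}: secondary is not in the set → false
  self-employed: no → false
Combine:
[1.3] false OR false = false
[1] true OR true OR false = true
[2.1.1] false → false (antecedent false ⇒ implication holds) = true
[2.1] NOT true = false
[2.2.1] false AND false = false
[2.2] NOT false = true
[2] false AND true = false
[root] true AND false = false
Overall: false → denied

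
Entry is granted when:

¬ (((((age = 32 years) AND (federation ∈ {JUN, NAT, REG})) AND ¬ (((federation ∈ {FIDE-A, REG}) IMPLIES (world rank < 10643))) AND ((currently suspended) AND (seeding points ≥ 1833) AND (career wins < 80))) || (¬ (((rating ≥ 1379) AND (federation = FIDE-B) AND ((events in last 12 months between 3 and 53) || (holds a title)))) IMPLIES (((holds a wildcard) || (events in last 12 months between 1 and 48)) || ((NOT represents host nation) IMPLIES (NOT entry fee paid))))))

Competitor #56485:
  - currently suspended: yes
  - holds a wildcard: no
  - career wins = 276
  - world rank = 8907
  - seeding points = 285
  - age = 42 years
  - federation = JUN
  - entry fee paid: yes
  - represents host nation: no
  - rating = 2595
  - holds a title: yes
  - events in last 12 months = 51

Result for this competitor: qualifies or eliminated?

Atomic conditions:
  age = 32 years: 42 == 32 is false
  federation ∈ {JUN, NAT, REG}: JUN is in the set → true
  federation ∈ {FIDE-A, REG}: JUN is not in the set → false
  world rank < 10643: 8907 < 10643 is true
  currently suspended: yes → true
  seeding points ≥ 1833: 285 ≥ 1833 is false
  career wins < 80: 276 < 80 is false
  rating ≥ 1379: 2595 ≥ 1379 is true
  federation = FIDE-B: JUN == FIDE-B is false
  events in last 12 months between 3 and 53: 51 in [3, 53] is true
  holds a title: yes → true
  holds a wildcard: no → false
  events in last 12 months between 1 and 48: 51 in [1, 48] is false
  NOT represents host nation: no → true
  NOT entry fee paid: yes → false
Combine:
[1.1.1] false AND true = false
[1.1.2.1] false → true (antecedent false ⇒ implication holds) = true
[1.1.2] NOT true = false
[1.1.3] true AND false AND false = false
[1.1] false AND false AND false = false
[1.2.1.1.3] true OR true = true
[1.2.1.1] true AND false AND true = false
[1.2.1] NOT false = true
[1.2.2.1] false OR false = false
[1.2.2.2] true → false = false
[1.2.2] false OR false = false
[1.2] true → false = false
[1] false OR false = false
[root] NOT false = true
Overall: true → qualifies

Qualifies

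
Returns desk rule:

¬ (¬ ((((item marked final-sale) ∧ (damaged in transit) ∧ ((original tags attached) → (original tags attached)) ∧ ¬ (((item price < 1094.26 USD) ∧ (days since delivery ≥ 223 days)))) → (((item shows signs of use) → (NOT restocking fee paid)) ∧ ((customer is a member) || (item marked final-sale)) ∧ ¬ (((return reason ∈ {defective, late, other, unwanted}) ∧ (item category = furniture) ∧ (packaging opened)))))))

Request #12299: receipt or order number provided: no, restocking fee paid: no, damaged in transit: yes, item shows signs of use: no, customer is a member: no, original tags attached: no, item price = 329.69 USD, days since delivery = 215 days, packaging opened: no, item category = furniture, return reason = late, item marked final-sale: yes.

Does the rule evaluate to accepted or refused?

Atomic conditions:
  item marked final-sale: yes → true
  damaged in transit: yes → true
  original tags attached: no → false
  item price < 1094.26 USD: 329.69 < 1094.26 is true
  days since delivery ≥ 223 days: 215 ≥ 223 is false
  item shows signs of use: no → false
  NOT restocking fee paid: no → true
  customer is a member: no → false
  return reason ∈ {defective, late, other, unwanted}: late is in the set → true
  item category = furniture: furniture == furniture is true
  packaging opened: no → false
Combine:
[1.1.1.3] false → false (antecedent false ⇒ implication holds) = true
[1.1.1.4.1] true AND false = false
[1.1.1.4] NOT false = true
[1.1.1] true AND true AND true AND true = true
[1.1.2.1] false → true (antecedent false ⇒ implication holds) = true
[1.1.2.2] false OR true = true
[1.1.2.3.1] true AND true AND false = false
[1.1.2.3] NOT false = true
[1.1.2] true AND true AND true = true
[1.1] true → true = true
[1] NOT true = false
[root] NOT false = true
Overall: true → accepted

Accepted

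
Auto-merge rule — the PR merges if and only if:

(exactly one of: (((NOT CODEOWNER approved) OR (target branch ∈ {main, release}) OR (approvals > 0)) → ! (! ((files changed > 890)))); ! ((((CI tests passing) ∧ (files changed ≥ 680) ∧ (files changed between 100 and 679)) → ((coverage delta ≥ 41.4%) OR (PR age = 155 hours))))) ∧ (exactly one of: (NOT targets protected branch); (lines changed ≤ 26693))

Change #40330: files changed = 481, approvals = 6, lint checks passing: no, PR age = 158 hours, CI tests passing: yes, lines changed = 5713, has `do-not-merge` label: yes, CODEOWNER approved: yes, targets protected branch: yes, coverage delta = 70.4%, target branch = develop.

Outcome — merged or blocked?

Atomic conditions:
  NOT CODEOWNER approved: yes → false
  target branch ∈ {main, release}: develop is not in the set → false
  approvals > 0: 6 > 0 is true
  files changed > 890: 481 > 890 is false
  CI tests passing: yes → true
  files changed ≥ 680: 481 ≥ 680 is false
  files changed between 100 and 679: 481 in [100, 679] is true
  coverage delta ≥ 41.4%: 70.4 ≥ 41.4 is true
  PR age = 155 hours: 158 == 155 is false
  NOT targets protected branch: yes → false
  lines changed ≤ 26693: 5713 ≤ 26693 is true
Combine:
[1.1.1] false OR false OR true = true
[1.1.2.1] NOT false = true
[1.1.2] NOT true = false
[1.1] true → false = false
[1.2.1.1] true AND false AND true = false
[1.2.1.2] true OR false = true
[1.2.1] false → true (antecedent false ⇒ implication holds) = true
[1.2] NOT true = false
[1] exactly-one(false, false) = false
[2] exactly-one(false, true) = true
[root] false AND true = false
Overall: false → blocked

Blocked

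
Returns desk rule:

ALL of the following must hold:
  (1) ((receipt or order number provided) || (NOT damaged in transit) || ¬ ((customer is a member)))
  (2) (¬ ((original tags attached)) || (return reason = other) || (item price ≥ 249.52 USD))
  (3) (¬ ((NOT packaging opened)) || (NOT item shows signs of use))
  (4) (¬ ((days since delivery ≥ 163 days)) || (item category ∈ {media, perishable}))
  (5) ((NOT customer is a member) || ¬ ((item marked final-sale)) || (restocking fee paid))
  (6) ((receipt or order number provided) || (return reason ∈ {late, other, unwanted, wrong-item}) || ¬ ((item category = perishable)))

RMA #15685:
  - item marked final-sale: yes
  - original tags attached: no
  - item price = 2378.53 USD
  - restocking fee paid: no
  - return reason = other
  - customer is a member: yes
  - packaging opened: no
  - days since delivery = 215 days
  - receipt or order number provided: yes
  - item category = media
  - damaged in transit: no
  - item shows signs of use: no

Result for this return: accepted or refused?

Refused

Atomic conditions:
  receipt or order number provided: yes → true
  NOT damaged in transit: no → true
  customer is a member: yes → true
  original tags attached: no → false
  return reason = other: other == other is true
  item price ≥ 249.52 USD: 2378.53 ≥ 249.52 is true
  NOT packaging opened: no → true
  NOT item shows signs of use: no → true
  days since delivery ≥ 163 days: 215 ≥ 163 is true
  item category ∈ {media, perishable}: media is in the set → true
  NOT customer is a member: yes → false
  item marked final-sale: yes → true
  restocking fee paid: no → false
  return reason ∈ {late, other, unwanted, wrong-item}: other is in the set → true
  item category = perishable: media == perishable is false
Combine:
[1.3] NOT true = false
[1] true OR true OR false = true
[2.1] NOT false = true
[2] true OR true OR true = true
[3.1] NOT true = false
[3] false OR true = true
[4.1] NOT true = false
[4] false OR true = true
[5.2] NOT true = false
[5] false OR false OR false = false
[6.3] NOT false = true
[6] true OR true OR true = true
[root] true AND true AND true AND true AND false AND true = false
Overall: false → refused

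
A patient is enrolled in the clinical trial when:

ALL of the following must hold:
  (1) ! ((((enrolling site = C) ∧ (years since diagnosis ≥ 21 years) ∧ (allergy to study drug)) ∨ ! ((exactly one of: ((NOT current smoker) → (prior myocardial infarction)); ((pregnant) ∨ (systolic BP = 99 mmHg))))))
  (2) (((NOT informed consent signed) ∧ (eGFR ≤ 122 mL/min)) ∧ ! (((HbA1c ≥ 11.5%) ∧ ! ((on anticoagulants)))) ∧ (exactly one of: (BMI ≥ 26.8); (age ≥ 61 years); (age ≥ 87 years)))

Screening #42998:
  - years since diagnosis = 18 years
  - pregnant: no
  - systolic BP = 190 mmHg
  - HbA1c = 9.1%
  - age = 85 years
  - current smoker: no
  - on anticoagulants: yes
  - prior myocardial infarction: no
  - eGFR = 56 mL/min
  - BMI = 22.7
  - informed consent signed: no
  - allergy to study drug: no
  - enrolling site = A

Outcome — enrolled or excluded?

Atomic conditions:
  enrolling site = C: A == C is false
  years since diagnosis ≥ 21 years: 18 ≥ 21 is false
  allergy to study drug: no → false
  NOT current smoker: no → true
  prior myocardial infarction: no → false
  pregnant: no → false
  systolic BP = 99 mmHg: 190 == 99 is false
  NOT informed consent signed: no → true
  eGFR ≤ 122 mL/min: 56 ≤ 122 is true
  HbA1c ≥ 11.5%: 9.1 ≥ 11.5 is false
  on anticoagulants: yes → true
  BMI ≥ 26.8: 22.7 ≥ 26.8 is false
  age ≥ 61 years: 85 ≥ 61 is true
  age ≥ 87 years: 85 ≥ 87 is false
Combine:
[1.1.1] false AND false AND false = false
[1.1.2.1.1] true → false = false
[1.1.2.1.2] false OR false = false
[1.1.2.1] exactly-one(false, false) = false
[1.1.2] NOT false = true
[1.1] false OR true = true
[1] NOT true = false
[2.1] true AND true = true
[2.2.1.2] NOT true = false
[2.2.1] false AND false = false
[2.2] NOT false = true
[2.3] exactly-one(false, true, false) = true
[2] true AND true AND true = true
[root] false AND true = false
Overall: false → excluded

Excluded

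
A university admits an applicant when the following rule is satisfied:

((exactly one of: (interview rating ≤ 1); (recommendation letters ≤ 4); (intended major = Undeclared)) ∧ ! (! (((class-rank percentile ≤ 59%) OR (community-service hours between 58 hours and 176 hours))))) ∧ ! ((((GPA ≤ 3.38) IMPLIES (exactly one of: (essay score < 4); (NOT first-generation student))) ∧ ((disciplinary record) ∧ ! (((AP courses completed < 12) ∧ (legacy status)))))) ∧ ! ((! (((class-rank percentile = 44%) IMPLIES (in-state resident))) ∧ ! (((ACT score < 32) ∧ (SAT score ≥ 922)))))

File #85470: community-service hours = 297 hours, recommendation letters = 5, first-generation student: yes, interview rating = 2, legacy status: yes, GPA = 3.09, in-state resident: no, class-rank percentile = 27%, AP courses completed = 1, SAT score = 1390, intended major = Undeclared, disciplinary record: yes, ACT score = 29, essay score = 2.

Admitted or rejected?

Atomic conditions:
  interview rating ≤ 1: 2 ≤ 1 is false
  recommendation letters ≤ 4: 5 ≤ 4 is false
  intended major = Undeclared: Undeclared == Undeclared is true
  class-rank percentile ≤ 59%: 27 ≤ 59 is true
  community-service hours between 58 hours and 176 hours: 297 in [58, 176] is false
  GPA ≤ 3.38: 3.09 ≤ 3.38 is true
  essay score < 4: 2 < 4 is true
  NOT first-generation student: yes → false
  disciplinary record: yes → true
  AP courses completed < 12: 1 < 12 is true
  legacy status: yes → true
  class-rank percentile = 44%: 27 == 44 is false
  in-state resident: no → false
  ACT score < 32: 29 < 32 is true
  SAT score ≥ 922: 1390 ≥ 922 is true
Combine:
[1.1] exactly-one(false, false, true) = true
[1.2.1.1] true OR false = true
[1.2.1] NOT true = false
[1.2] NOT false = true
[1] true AND true = true
[2.1.1.2] exactly-one(true, false) = true
[2.1.1] true → true = true
[2.1.2.2.1] true AND true = true
[2.1.2.2] NOT true = false
[2.1.2] true AND false = false
[2.1] true AND false = false
[2] NOT false = true
[3.1.1.1] false → false (antecedent false ⇒ implication holds) = true
[3.1.1] NOT true = false
[3.1.2.1] true AND true = true
[3.1.2] NOT true = false
[3.1] false AND false = false
[3] NOT false = true
[root] true AND true AND true = true
Overall: true → admitted

Admitted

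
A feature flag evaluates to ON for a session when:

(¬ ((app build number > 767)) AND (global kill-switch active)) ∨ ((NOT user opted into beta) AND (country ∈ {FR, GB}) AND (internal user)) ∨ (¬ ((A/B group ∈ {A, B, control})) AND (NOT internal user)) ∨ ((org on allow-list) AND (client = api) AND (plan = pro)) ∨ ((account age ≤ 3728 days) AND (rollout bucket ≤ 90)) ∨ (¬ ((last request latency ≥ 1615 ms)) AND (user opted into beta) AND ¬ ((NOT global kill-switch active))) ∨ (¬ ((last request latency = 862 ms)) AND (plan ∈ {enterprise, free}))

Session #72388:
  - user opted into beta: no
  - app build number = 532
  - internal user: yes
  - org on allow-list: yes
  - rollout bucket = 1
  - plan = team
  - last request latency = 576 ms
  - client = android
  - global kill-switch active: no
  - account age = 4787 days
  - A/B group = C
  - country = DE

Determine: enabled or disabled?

Atomic conditions:
  app build number > 767: 532 > 767 is false
  global kill-switch active: no → false
  NOT user opted into beta: no → true
  country ∈ {FR, GB}: DE is not in the set → false
  internal user: yes → true
  A/B group ∈ {A, B, control}: C is not in the set → false
  NOT internal user: yes → false
  org on allow-list: yes → true
  client = api: android == api is false
  plan = pro: team == pro is false
  account age ≤ 3728 days: 4787 ≤ 3728 is false
  rollout bucket ≤ 90: 1 ≤ 90 is true
  last request latency ≥ 1615 ms: 576 ≥ 1615 is false
  user opted into beta: no → false
  NOT global kill-switch active: no → true
  last request latency = 862 ms: 576 == 862 is false
  plan ∈ {enterprise, free}: team is not in the set → false
Combine:
[1.1] NOT false = true
[1] true AND false = false
[2] true AND false AND true = false
[3.1] NOT false = true
[3] true AND false = false
[4] true AND false AND false = false
[5] false AND true = false
[6.1] NOT false = true
[6.3] NOT true = false
[6] true AND false AND false = false
[7.1] NOT false = true
[7] true AND false = false
[root] false OR false OR false OR false OR false OR false OR false = false
Overall: false → disabled

Disabled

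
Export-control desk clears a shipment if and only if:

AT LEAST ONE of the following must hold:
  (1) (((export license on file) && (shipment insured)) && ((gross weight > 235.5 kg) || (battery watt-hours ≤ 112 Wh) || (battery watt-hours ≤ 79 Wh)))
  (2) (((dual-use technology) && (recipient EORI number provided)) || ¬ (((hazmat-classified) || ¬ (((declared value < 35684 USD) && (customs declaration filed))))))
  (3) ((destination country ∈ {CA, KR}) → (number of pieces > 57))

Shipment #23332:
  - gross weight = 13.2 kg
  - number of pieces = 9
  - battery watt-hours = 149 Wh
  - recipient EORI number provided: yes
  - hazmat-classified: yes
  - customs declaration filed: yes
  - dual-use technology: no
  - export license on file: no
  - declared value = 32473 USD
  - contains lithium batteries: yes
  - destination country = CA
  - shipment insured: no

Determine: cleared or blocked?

Blocked

Atomic conditions:
  export license on file: no → false
  shipment insured: no → false
  gross weight > 235.5 kg: 13.2 > 235.5 is false
  battery watt-hours ≤ 112 Wh: 149 ≤ 112 is false
  battery watt-hours ≤ 79 Wh: 149 ≤ 79 is false
  dual-use technology: no → false
  recipient EORI number provided: yes → true
  hazmat-classified: yes → true
  declared value < 35684 USD: 32473 < 35684 is true
  customs declaration filed: yes → true
  destination country ∈ {CA, KR}: CA is in the set → true
  number of pieces > 57: 9 > 57 is false
Combine:
[1.1] false AND false = false
[1.2] false OR false OR false = false
[1] false AND false = false
[2.1] false AND true = false
[2.2.1.2.1] true AND true = true
[2.2.1.2] NOT true = false
[2.2.1] true OR false = true
[2.2] NOT true = false
[2] false OR false = false
[3] true → false = false
[root] false OR false OR false = false
Overall: false → blocked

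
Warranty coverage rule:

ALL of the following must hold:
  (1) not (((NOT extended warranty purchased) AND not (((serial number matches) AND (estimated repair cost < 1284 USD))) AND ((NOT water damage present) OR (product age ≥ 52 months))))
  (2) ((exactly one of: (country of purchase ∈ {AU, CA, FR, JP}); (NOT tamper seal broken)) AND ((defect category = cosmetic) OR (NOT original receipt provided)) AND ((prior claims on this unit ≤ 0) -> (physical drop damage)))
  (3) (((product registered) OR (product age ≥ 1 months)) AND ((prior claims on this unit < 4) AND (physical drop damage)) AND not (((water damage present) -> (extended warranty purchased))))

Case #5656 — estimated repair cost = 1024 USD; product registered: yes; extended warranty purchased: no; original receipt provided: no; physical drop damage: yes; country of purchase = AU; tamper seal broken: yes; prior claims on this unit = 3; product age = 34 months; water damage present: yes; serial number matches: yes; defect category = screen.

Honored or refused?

Atomic conditions:
  NOT extended warranty purchased: no → true
  serial number matches: yes → true
  estimated repair cost < 1284 USD: 1024 < 1284 is true
  NOT water damage present: yes → false
  product age ≥ 52 months: 34 ≥ 52 is false
  country of purchase ∈ {AU, CA, FR, JP}: AU is in the set → true
  NOT tamper seal broken: yes → false
  defect category = cosmetic: screen == cosmetic is false
  NOT original receipt provided: no → true
  prior claims on this unit ≤ 0: 3 ≤ 0 is false
  physical drop damage: yes → true
  product registered: yes → true
  product age ≥ 1 months: 34 ≥ 1 is true
  prior claims on this unit < 4: 3 < 4 is true
  water damage present: yes → true
  extended warranty purchased: no → false
Combine:
[1.1.2.1] true AND true = true
[1.1.2] NOT true = false
[1.1.3] false OR false = false
[1.1] true AND false AND false = false
[1] NOT false = true
[2.1] exactly-one(true, false) = true
[2.2] false OR true = true
[2.3] false → true (antecedent false ⇒ implication holds) = true
[2] true AND true AND true = true
[3.1] true OR true = true
[3.2] true AND true = true
[3.3.1] true → false = false
[3.3] NOT false = true
[3] true AND true AND true = true
[root] true AND true AND true = true
Overall: true → honored

Honored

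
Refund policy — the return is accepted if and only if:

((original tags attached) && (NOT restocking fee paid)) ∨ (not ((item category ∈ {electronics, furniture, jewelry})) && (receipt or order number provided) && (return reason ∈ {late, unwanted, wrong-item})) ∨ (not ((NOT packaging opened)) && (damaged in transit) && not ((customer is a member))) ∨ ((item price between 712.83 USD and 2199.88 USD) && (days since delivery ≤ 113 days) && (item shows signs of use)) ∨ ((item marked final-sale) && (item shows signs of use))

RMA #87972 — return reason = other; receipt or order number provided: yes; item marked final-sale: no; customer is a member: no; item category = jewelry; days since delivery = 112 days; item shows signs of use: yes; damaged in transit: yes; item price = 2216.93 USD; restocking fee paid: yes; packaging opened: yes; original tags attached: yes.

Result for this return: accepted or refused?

Atomic conditions:
  original tags attached: yes → true
  NOT restocking fee paid: yes → false
  item category ∈ {electronics, furniture, jewelry}: jewelry is in the set → true
  receipt or order number provided: yes → true
  return reason ∈ {late, unwanted, wrong-item}: other is not in the set → false
  NOT packaging opened: yes → false
  damaged in transit: yes → true
  customer is a member: no → false
  item price between 712.83 USD and 2199.88 USD: 2216.93 in [712.83, 2199.88] is false
  days since delivery ≤ 113 days: 112 ≤ 113 is true
  item shows signs of use: yes → true
  item marked final-sale: no → false
Combine:
[1] true AND false = false
[2.1] NOT true = false
[2] false AND true AND false = false
[3.1] NOT false = true
[3.3] NOT false = true
[3] true AND true AND true = true
[4] false AND true AND true = false
[5] false AND true = false
[root] false OR false OR true OR false OR false = true
Overall: true → accepted

Accepted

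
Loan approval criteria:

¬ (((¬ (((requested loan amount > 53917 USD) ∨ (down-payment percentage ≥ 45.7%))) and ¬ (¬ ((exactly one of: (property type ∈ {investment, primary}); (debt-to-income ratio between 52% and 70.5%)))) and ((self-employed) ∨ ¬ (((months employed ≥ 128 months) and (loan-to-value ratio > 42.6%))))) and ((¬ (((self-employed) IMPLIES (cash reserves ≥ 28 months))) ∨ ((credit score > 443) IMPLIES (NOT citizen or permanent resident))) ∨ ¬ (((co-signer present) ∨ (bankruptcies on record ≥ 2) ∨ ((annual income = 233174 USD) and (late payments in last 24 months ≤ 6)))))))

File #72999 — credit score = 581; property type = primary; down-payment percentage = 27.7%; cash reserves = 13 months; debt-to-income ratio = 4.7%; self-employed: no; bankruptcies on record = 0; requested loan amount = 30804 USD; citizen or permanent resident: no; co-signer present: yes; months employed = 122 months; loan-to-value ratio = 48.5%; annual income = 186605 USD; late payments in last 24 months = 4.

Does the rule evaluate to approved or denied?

Atomic conditions:
  requested loan amount > 53917 USD: 30804 > 53917 is false
  down-payment percentage ≥ 45.7%: 27.7 ≥ 45.7 is false
  property type ∈ {investment, primary}: primary is in the set → true
  debt-to-income ratio between 52% and 70.5%: 4.7 in [52, 70.5] is false
  self-employed: no → false
  months employed ≥ 128 months: 122 ≥ 128 is false
  loan-to-value ratio > 42.6%: 48.5 > 42.6 is true
  cash reserves ≥ 28 months: 13 ≥ 28 is false
  credit score > 443: 581 > 443 is true
  NOT citizen or permanent resident: no → true
  co-signer present: yes → true
  bankruptcies on record ≥ 2: 0 ≥ 2 is false
  annual income = 233174 USD: 186605 == 233174 is false
  late payments in last 24 months ≤ 6: 4 ≤ 6 is true
Combine:
[1.1.1.1] false OR false = false
[1.1.1] NOT false = true
[1.1.2.1.1] exactly-one(true, false) = true
[1.1.2.1] NOT true = false
[1.1.2] NOT false = true
[1.1.3.2.1] false AND true = false
[1.1.3.2] NOT false = true
[1.1.3] false OR true = true
[1.1] true AND true AND true = true
[1.2.1.1.1] false → false (antecedent false ⇒ implication holds) = true
[1.2.1.1] NOT true = false
[1.2.1.2] true → true = true
[1.2.1] false OR true = true
[1.2.2.1.3] false AND true = false
[1.2.2.1] true OR false OR false = true
[1.2.2] NOT true = false
[1.2] true OR false = true
[1] true AND true = true
[root] NOT true = false
Overall: false → denied

Denied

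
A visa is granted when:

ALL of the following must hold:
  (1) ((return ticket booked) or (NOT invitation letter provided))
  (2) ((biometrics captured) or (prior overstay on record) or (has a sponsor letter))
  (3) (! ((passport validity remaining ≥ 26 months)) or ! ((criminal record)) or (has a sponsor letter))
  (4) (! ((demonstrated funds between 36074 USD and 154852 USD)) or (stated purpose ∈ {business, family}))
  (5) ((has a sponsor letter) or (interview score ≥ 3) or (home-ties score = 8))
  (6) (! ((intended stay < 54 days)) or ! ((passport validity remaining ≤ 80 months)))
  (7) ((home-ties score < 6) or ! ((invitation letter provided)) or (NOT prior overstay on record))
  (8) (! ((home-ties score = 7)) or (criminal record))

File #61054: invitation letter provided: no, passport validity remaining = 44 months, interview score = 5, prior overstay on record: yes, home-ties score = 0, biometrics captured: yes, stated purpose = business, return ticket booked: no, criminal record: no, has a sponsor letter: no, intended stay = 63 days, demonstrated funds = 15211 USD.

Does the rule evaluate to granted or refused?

Atomic conditions:
  return ticket booked: no → false
  NOT invitation letter provided: no → true
  biometrics captured: yes → true
  prior overstay on record: yes → true
  has a sponsor letter: no → false
  passport validity remaining ≥ 26 months: 44 ≥ 26 is true
  criminal record: no → false
  demonstrated funds between 36074 USD and 154852 USD: 15211 in [36074, 154852] is false
  stated purpose ∈ {business, family}: business is in the set → true
  interview score ≥ 3: 5 ≥ 3 is true
  home-ties score = 8: 0 == 8 is false
  intended stay < 54 days: 63 < 54 is false
  passport validity remaining ≤ 80 months: 44 ≤ 80 is true
  home-ties score < 6: 0 < 6 is true
  invitation letter provided: no → false
  NOT prior overstay on record: yes → false
  home-ties score = 7: 0 == 7 is false
Combine:
[1] false OR true = true
[2] true OR true OR false = true
[3.1] NOT true = false
[3.2] NOT false = true
[3] false OR true OR false = true
[4.1] NOT false = true
[4] true OR true = true
[5] false OR true OR false = true
[6.1] NOT false = true
[6.2] NOT true = false
[6] true OR false = true
[7.2] NOT false = true
[7] true OR true OR false = true
[8.1] NOT false = true
[8] true OR false = true
[root] true AND true AND true AND true AND true AND true AND true AND true = true
Overall: true → granted

Granted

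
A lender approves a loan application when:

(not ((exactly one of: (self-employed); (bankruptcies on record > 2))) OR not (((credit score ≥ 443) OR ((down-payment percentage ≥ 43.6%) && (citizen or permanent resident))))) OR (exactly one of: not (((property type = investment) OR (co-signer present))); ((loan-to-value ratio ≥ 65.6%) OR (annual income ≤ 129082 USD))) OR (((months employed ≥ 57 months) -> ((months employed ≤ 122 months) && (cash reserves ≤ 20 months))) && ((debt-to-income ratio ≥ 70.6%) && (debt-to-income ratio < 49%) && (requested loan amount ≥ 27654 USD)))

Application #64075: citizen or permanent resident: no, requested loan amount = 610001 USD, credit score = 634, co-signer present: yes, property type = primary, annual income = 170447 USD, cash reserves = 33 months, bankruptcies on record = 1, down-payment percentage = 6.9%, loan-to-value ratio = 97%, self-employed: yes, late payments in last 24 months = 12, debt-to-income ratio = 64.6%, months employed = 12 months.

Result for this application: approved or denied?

Atomic conditions:
  self-employed: yes → true
  bankruptcies on record > 2: 1 > 2 is false
  credit score ≥ 443: 634 ≥ 443 is true
  down-payment percentage ≥ 43.6%: 6.9 ≥ 43.6 is false
  citizen or permanent resident: no → false
  property type = investment: primary == investment is false
  co-signer present: yes → true
  loan-to-value ratio ≥ 65.6%: 97 ≥ 65.6 is true
  annual income ≤ 129082 USD: 170447 ≤ 129082 is false
  months employed ≥ 57 months: 12 ≥ 57 is false
  months employed ≤ 122 months: 12 ≤ 122 is true
  cash reserves ≤ 20 months: 33 ≤ 20 is false
  debt-to-income ratio ≥ 70.6%: 64.6 ≥ 70.6 is false
  debt-to-income ratio < 49%: 64.6 < 49 is false
  requested loan amount ≥ 27654 USD: 610001 ≥ 27654 is true
Combine:
[1.1.1] exactly-one(true, false) = true
[1.1] NOT true = false
[1.2.1.2] false AND false = false
[1.2.1] true OR false = true
[1.2] NOT true = false
[1] false OR false = false
[2.1.1] false OR true = true
[2.1] NOT true = false
[2.2] true OR false = true
[2] exactly-one(false, true) = true
[3.1.2] true AND false = false
[3.1] false → false (antecedent false ⇒ implication holds) = true
[3.2] false AND false AND true = false
[3] true AND false = false
[root] false OR true OR false = true
Overall: true → approved

Approved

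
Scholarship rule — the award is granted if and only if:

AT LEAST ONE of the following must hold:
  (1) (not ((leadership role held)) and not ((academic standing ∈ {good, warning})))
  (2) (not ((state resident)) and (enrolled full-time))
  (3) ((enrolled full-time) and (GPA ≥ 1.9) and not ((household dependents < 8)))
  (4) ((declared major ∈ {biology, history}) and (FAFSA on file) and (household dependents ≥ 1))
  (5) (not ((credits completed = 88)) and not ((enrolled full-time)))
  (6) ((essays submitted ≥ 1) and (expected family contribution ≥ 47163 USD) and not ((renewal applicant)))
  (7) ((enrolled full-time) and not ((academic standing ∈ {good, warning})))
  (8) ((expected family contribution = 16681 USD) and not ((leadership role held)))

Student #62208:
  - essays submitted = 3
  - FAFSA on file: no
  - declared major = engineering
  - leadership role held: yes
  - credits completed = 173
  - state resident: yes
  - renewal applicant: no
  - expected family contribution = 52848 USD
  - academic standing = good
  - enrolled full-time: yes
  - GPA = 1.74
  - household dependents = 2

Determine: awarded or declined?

Atomic conditions:
  leadership role held: yes → true
  academic standing ∈ {good, warning}: good is in the set → true
  state resident: yes → true
  enrolled full-time: yes → true
  GPA ≥ 1.9: 1.74 ≥ 1.9 is false
  household dependents < 8: 2 < 8 is true
  declared major ∈ {biology, history}: engineering is not in the set → false
  FAFSA on file: no → false
  household dependents ≥ 1: 2 ≥ 1 is true
  credits completed = 88: 173 == 88 is false
  essays submitted ≥ 1: 3 ≥ 1 is true
  expected family contribution ≥ 47163 USD: 52848 ≥ 47163 is true
  renewal applicant: no → false
  expected family contribution = 16681 USD: 52848 == 16681 is false
Combine:
[1.1] NOT true = false
[1.2] NOT true = false
[1] false AND false = false
[2.1] NOT true = false
[2] false AND true = false
[3.3] NOT true = false
[3] true AND false AND false = false
[4] false AND false AND true = false
[5.1] NOT false = true
[5.2] NOT true = false
[5] true AND false = false
[6.3] NOT false = true
[6] true AND true AND true = true
[7.2] NOT true = false
[7] true AND false = false
[8.2] NOT true = false
[8] false AND false = false
[root] false OR false OR false OR false OR false OR true OR false OR false = true
Overall: true → awarded

Awarded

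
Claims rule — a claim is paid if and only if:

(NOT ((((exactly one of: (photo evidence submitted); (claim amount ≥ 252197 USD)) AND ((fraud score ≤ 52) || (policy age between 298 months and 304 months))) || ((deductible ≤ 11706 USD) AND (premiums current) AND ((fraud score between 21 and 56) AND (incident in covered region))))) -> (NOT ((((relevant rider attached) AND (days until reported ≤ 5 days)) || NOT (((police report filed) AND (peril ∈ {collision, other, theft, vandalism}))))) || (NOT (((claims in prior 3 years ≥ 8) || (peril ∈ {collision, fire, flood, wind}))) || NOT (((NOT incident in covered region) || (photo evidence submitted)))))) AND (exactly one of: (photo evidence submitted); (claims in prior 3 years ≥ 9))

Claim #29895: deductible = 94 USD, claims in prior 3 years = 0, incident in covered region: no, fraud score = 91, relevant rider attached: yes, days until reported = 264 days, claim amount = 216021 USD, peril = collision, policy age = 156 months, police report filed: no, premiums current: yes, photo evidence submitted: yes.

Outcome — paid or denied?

Atomic conditions:
  photo evidence submitted: yes → true
  claim amount ≥ 252197 USD: 216021 ≥ 252197 is false
  fraud score ≤ 52: 91 ≤ 52 is false
  policy age between 298 months and 304 months: 156 in [298, 304] is false
  deductible ≤ 11706 USD: 94 ≤ 11706 is true
  premiums current: yes → true
  fraud score between 21 and 56: 91 in [21, 56] is false
  incident in covered region: no → false
  relevant rider attached: yes → true
  days until reported ≤ 5 days: 264 ≤ 5 is false
  police report filed: no → false
  peril ∈ {collision, other, theft, vandalism}: collision is in the set → true
  claims in prior 3 years ≥ 8: 0 ≥ 8 is false
  peril ∈ {collision, fire, flood, wind}: collision is in the set → true
  NOT incident in covered region: no → true
  claims in prior 3 years ≥ 9: 0 ≥ 9 is false
Combine:
[1.1.1.1.1] exactly-one(true, false) = true
[1.1.1.1.2] false OR false = false
[1.1.1.1] true AND false = false
[1.1.1.2.3] false AND false = false
[1.1.1.2] true AND true AND false = false
[1.1.1] false OR false = false
[1.1] NOT false = true
[1.2.1.1.1] true AND false = false
[1.2.1.1.2.1] false AND true = false
[1.2.1.1.2] NOT false = true
[1.2.1.1] false OR true = true
[1.2.1] NOT true = false
[1.2.2.1.1] false OR true = true
[1.2.2.1] NOT true = false
[1.2.2.2.1] true OR true = true
[1.2.2.2] NOT true = false
[1.2.2] false OR false = false
[1.2] false OR false = false
[1] true → false = false
[2] exactly-one(true, false) = true
[root] false AND true = false
Overall: false → denied

Denied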